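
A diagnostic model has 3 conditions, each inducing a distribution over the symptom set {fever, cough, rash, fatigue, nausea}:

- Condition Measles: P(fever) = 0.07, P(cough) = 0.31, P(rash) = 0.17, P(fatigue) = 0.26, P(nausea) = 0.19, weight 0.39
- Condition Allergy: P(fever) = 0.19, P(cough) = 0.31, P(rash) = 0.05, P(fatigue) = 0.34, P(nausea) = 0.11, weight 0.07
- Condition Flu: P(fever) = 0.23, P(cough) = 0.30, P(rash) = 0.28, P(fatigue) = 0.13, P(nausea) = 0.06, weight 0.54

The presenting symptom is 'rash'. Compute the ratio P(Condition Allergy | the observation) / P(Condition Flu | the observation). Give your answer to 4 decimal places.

0.0231

The posterior odds equal the prior odds times the likelihood ratio: (π_i/π_j)·(f_i(x)/f_j(x)).
Component likelihoods at x = 'rash':
  f_Measles = P(rash | comp) = 0.17
  f_Allergy = P(rash | comp) = 0.05
  f_Flu = P(rash | comp) = 0.28
0.0035 / 0.1512 ≈ 0.0231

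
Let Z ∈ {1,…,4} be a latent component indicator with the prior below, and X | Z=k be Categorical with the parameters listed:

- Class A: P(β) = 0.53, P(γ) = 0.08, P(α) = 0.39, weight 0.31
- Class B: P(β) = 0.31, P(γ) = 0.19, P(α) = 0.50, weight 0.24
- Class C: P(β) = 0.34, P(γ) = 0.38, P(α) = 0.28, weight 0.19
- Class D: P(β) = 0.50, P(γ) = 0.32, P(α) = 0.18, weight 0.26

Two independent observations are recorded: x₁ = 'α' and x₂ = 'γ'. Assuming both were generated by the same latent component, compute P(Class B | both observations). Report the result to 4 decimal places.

0.3370

By Bayes' theorem, P(k | x) = P(Z=k) f_k(x) / Σ_j P(Z=j) f_j(x).
Since both observations come from the same component, the likelihood for component k is f_k(x₁)·f_k(x₂).
  f_A = [0.39] × [0.08] = 0.0312
  f_B = [0.5] × [0.19] = 0.095
  f_C = [0.28] × [0.38] = 0.1064
  f_D = [0.18] × [0.32] = 0.0576
Weight by the priors:
  P(Z=A)·f_A = 0.31 × 0.0312 = 0.009672
  P(Z=B)·f_B = 0.24 × 0.095 = 0.0228
  P(Z=C)·f_C = 0.19 × 0.1064 = 0.020216
  P(Z=D)·f_D = 0.26 × 0.0576 = 0.014976
Denominator: 0.009672 + 0.0228 + 0.020216 + 0.014976 = 0.067664
P(Class B | x₁, x₂) ≈ 0.3370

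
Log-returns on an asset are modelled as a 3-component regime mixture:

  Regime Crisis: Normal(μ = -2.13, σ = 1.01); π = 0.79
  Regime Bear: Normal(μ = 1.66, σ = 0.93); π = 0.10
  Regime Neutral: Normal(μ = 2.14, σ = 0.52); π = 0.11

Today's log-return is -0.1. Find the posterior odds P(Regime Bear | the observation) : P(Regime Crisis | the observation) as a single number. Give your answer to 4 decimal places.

0.1729

Since P(k|x) ∝ w_k f_k(x), the posterior odds are w_i f_i(x) / (w_j f_j(x)).
Normal densities:
  L_Crisis = 0.0524057
  L_Bear = 0.0715689
  L_Neutral = 7.16929e-05
Posterior odds = (w_Bear·L_Bear) / (w_Crisis·L_Crisis) = (0.10·0.0715689) / (0.79·0.0524057) = 0.00715689 / 0.0414005 ≈ 0.1729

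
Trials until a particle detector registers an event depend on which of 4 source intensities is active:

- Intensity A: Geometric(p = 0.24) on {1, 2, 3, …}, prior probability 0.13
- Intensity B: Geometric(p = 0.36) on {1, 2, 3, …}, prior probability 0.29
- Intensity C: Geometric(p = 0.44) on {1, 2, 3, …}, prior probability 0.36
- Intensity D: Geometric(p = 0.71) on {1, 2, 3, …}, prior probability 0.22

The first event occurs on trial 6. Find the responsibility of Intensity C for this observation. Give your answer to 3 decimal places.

0.310

Posterior ∝ prior × likelihood, so P(k | x) ∝ w_k f_k(x); normalise over all components.
Component likelihoods at x = 6:
  p_A = 0.24·(1−0.24)^5 = 0.24·0.253553 = 0.0608526
  p_B = 0.36·(1−0.36)^5 = 0.36·0.107374 = 0.0386547
  p_C = 0.44·(1−0.44)^5 = 0.44·0.0550732 = 0.0242322
  p_D = 0.71·(1−0.71)^5 = 0.71·0.00205111 = 0.00145629
Multiply by the mixture weights:
  w_A·p_A = 0.13 × 0.0608526 = 0.00791084
  w_B·p_B = 0.29 × 0.0386547 = 0.0112099
  w_C·p_C = 0.36 × 0.0242322 = 0.00872359
  w_D·p_D = 0.22 × 0.00145629 = 0.000320384
Marginal: 0.00791084 + 0.0112099 + 0.00872359 + 0.000320384 = 0.0281647
Responsibility of Intensity C: 0.00872359 / 0.0281647 ≈ 0.310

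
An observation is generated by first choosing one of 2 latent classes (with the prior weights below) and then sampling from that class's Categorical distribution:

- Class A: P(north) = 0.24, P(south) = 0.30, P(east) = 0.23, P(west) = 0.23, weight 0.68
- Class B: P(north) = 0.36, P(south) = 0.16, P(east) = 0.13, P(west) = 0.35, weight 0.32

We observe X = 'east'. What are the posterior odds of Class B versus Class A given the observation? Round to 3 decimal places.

Since P(k|x) ∝ π_k f_k(x), the posterior odds are π_i f_i(x) / (π_j f_j(x)).
Categorical probabilities:
  L_A = 0.23
  L_B = 0.13
Posterior odds = (π_B·L_B) / (π_A·L_A) = (0.32·0.13) / (0.68·0.23) = 0.0416 / 0.1564 ≈ 0.266

0.266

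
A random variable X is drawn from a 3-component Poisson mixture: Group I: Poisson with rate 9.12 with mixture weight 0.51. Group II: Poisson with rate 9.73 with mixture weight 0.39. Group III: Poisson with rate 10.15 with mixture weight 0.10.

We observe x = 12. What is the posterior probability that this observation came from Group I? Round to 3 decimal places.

0.464

By Bayes' theorem, P(k | x) = π_k f_k(x) / Σ_j π_j f_j(x).
Component likelihoods at x = 12:
  p_I = 0.0756546
  p_II = 0.0893988
  p_III = 0.0975364
Prior × likelihood for each component:
  π_I·p_I = 0.51 × 0.0756546 = 0.0385839
  π_II·p_II = 0.39 × 0.0893988 = 0.0348655
  π_III·p_III = 0.10 × 0.0975364 = 0.00975364
Sum: 0.0385839 + 0.0348655 + 0.00975364 = 0.083203
P(Group I | x) ≈ 0.464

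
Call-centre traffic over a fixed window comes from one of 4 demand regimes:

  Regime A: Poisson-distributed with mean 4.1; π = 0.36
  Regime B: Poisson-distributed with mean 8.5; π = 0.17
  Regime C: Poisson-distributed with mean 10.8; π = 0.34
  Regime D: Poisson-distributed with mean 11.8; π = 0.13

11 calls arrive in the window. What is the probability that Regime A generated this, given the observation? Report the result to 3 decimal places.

0.012

Posterior ∝ prior × likelihood, so P(k | x) ∝ P(Z=k) f_k(x); normalise over all components.
Poisson probabilities:
  f_A = e^(−4.1)·4.1^11/11! = 0.00228486
  f_B = e^(−8.5)·8.5^11/11! = 0.0853001
  f_C = e^(−10.8)·10.8^11/11! = 0.119159
  f_D = e^(−11.8)·11.8^11/11! = 0.11611
Prior × likelihood for each component:
  P(Z=A)·f_A = 0.36 × 0.00228486 = 0.000822549
  P(Z=B)·f_B = 0.17 × 0.0853001 = 0.014501
  P(Z=C)·f_C = 0.34 × 0.119159 = 0.0405139
  P(Z=D)·f_D = 0.13 × 0.11611 = 0.0150944
Sum: 0.000822549 + 0.014501 + 0.0405139 + 0.0150944 = 0.0709318
So the posterior for Regime A is 0.000822549 / 0.0709318 ≈ 0.012.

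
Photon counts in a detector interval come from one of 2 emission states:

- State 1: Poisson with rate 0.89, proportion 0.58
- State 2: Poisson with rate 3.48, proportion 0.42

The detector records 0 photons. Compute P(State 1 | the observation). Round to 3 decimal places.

Posterior ∝ prior × likelihood, so P(k | x) ∝ π_k f_k(x); normalise over all components.
Poisson probabilities:
  p_1 = e^(−0.89)·0.89^0/0! = 0.410656
  p_2 = e^(−3.48)·3.48^0/0! = 0.0308074
Unnormalised posteriors:
  π_1·p_1 = 0.58 × 0.410656 = 0.23818
  π_2·p_2 = 0.42 × 0.0308074 = 0.0129391
Evidence: 0.23818 + 0.0129391 = 0.251119
Responsibility of State 1: 0.23818 / 0.251119 ≈ 0.948

0.948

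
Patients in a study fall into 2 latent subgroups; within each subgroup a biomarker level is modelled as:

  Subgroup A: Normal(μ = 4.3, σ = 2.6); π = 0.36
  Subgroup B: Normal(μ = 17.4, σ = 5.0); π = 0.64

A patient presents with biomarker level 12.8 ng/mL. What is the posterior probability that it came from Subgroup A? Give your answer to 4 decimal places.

Apply Bayes' rule: the posterior for each component is proportional to its prior times its likelihood at x.
Evaluate each component's likelihood at the observed value:
  p_A = (1/(2.6·√(2π)))·exp(−(12.8−4.3)²/(2·2.6²)) = 0.153439·exp(-5.34393) = 0.000732985
  p_B = (1/(5.0·√(2π)))·exp(−(12.8−17.4)²/(2·5.0²)) = 0.079788·exp(-0.42320) = 0.0522573
Multiply by the mixture weights:
  π_A·p_A = 0.36 × 0.000732985 = 0.000263875
  π_B·p_B = 0.64 × 0.0522573 = 0.0334446
Marginal: 0.000263875 + 0.0334446 = 0.0337085
So the posterior for Subgroup A is 0.000263875 / 0.0337085 ≈ 0.0078.

0.0078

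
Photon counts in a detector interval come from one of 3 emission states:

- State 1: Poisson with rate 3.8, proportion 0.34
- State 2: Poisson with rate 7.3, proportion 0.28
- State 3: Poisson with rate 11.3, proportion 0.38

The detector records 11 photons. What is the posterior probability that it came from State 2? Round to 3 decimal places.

By Bayes' theorem, P(k | x) = π_k f_k(x) / Σ_j π_j f_j(x).
Poisson probabilities:
  L_1 = e^(−3.8)·3.8^11/11! = 0.00133704
  L_2 = e^(−7.3)·7.3^11/11! = 0.0530941
  L_3 = e^(−11.3)·11.3^11/11! = 0.118899
Multiply by the mixture weights:
  π_1·L_1 = 0.34 × 0.00133704 = 0.000454594
  π_2·L_2 = 0.28 × 0.0530941 = 0.0148663
  π_3·L_3 = 0.38 × 0.118899 = 0.0451818
Denominator: 0.000454594 + 0.0148663 + 0.0451818 = 0.0605027
P(State 2 | data) ≈ 0.246

0.246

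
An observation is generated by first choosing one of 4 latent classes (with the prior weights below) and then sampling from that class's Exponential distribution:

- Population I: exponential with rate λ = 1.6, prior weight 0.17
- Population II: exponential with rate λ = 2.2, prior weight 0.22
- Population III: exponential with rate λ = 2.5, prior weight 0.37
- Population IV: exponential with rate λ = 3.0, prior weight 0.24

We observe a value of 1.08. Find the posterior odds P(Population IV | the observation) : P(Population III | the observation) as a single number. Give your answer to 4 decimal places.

0.4536

The posterior odds equal the prior odds times the likelihood ratio: (π_i/π_j)·(f_i(x)/f_j(x)).
Evaluate each component's likelihood at the observed value:
  L_I = 1.6·e^(−1.6·1.08) = 1.6·e^(−1.7280) = 0.284223
  L_II = 2.2·e^(−2.2·1.08) = 2.2·e^(−2.3760) = 0.204427
  L_III = 2.5·e^(−2.5·1.08) = 2.5·e^(−2.7000) = 0.168014
  L_IV = 3.0·e^(−3.0·1.08) = 3.0·e^(−3.2400) = 0.117492
Odds = (0.24/0.37) × (0.117492/0.168014) = 0.648649 × 0.699298 ≈ 0.4536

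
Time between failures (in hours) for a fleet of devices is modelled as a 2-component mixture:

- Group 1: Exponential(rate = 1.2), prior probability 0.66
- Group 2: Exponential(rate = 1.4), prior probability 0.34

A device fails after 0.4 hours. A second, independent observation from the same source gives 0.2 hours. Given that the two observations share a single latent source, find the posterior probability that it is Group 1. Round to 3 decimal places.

0.617

Apply Bayes' rule: the posterior for each component is proportional to its prior times its likelihood at x.
Since both observations come from the same component, the likelihood for component k is f_k(x₁)·f_k(x₂).
  f_1 = [0.74254] × [0.943953] = 0.700923
  f_2 = [0.799693] × [1.0581] = 0.846153
Unnormalised posteriors:
  π_1·f_1 = 0.66 × 0.700923 = 0.462609
  π_2·f_2 = 0.34 × 0.846153 = 0.287692
Denominator: 0.462609 + 0.287692 = 0.750301
Responsibility of Group 1: 0.462609 / 0.750301 ≈ 0.617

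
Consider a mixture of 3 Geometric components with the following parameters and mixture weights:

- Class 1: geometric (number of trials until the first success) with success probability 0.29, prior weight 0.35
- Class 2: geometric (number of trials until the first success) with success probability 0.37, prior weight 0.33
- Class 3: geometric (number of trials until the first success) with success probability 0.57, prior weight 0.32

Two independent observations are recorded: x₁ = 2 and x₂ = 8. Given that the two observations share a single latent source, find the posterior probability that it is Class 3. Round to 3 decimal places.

Posterior ∝ prior × likelihood, so P(k | x) ∝ P(Z=k) f_k(x); normalise over all components.
Since both observations come from the same component, the likelihood for component k is f_k(x₁)·f_k(x₂).
  L_1 = [0.29·(1−0.29)^1 = 0.29·0.71 = 0.2059] × [0.0263758] = 0.00543079
  L_2 = [0.37·(1−0.37)^1 = 0.37·0.63 = 0.2331] × [0.0145742] = 0.00339725
  L_3 = [0.57·(1−0.57)^1 = 0.57·0.43 = 0.2451] × [0.00154937] = 0.00037975
Unnormalised posteriors:
  P(Z=1)·L_1 = 0.35 × 0.00543079 = 0.00190078
  P(Z=2)·L_2 = 0.33 × 0.00339725 = 0.00112109
  P(Z=3)·L_3 = 0.32 × 0.00037975 = 0.00012152
Denominator: 0.00190078 + 0.00112109 + 0.00012152 = 0.00314339
Responsibility of Class 3: 0.00012152 / 0.00314339 ≈ 0.039

0.039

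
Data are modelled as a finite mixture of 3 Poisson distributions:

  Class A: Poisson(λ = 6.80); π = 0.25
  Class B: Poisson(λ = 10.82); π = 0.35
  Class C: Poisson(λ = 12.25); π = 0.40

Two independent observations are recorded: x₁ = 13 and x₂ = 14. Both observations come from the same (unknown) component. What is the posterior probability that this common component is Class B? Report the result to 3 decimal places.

0.348

P(component k | x) = w_k·f_k(x) / marginal(x), where marginal(x) = Σ_j w_j·f_j(x).
Since both observations come from the same component, the likelihood for component k is f_k(x₁)·f_k(x₂).
  f_A = [0.0118887] × [0.00577449] = 6.8651e-05
  f_B = [0.0894557] × [0.0691364] = 0.00618465
  f_C = [0.107493] × [0.0940566] = 0.0101105
Unnormalised posteriors:
  w_A·f_A = 0.25 × 6.8651e-05 = 1.71628e-05
  w_B·f_B = 0.35 × 0.00618465 = 0.00216463
  w_C·f_C = 0.40 × 0.0101105 = 0.00404418
Denominator: 1.71628e-05 + 0.00216463 + 0.00404418 = 0.00622597
Responsibility of Class B: 0.00216463 / 0.00622597 ≈ 0.348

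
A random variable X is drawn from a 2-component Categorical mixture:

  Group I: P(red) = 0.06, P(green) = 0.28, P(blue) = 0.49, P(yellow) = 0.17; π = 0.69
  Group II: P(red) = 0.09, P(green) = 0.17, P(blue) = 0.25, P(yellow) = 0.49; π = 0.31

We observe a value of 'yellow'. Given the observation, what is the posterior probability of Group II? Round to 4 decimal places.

P(component k | x) = w_k·f_k(x) / marginal(x), where marginal(x) = Σ_j w_j·f_j(x).
Evaluate each component's likelihood at the observed value:
  f_I = P(yellow | comp) = 0.17
  f_II = P(yellow | comp) = 0.49
Prior × likelihood for each component:
  w_I·f_I = 0.69 × 0.17 = 0.1173
  w_II·f_II = 0.31 × 0.49 = 0.1519
Marginal: 0.1173 + 0.1519 = 0.2692
P(Group II | data) = 0.1519 / 0.2692 ≈ 0.5643

0.5643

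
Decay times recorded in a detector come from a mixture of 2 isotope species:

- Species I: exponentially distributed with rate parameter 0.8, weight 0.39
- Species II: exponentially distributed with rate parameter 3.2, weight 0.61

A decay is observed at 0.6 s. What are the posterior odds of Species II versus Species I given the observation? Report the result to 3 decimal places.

Only the two components matter; the odds are (w_i f_i(x)) / (w_j f_j(x)).
Component likelihoods at x = 0.6 s:
  L_I = 0.495027
  L_II = 0.469142
0.286177 / 0.19306 ≈ 1.482

1.482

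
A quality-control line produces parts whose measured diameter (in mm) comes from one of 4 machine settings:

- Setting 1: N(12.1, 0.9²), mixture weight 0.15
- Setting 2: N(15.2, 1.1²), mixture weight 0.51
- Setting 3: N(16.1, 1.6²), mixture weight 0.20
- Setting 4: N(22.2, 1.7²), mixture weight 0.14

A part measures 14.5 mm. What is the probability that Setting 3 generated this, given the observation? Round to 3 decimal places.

Posterior ∝ prior × likelihood, so P(k | x) ∝ π_k f_k(x); normalise over all components.
Evaluate each component's likelihood at the observed value:
  f_1 = 0.0126622
  f_2 = 0.296198
  f_3 = 0.151232
  f_4 = 8.23306e-06
Unnormalised posteriors:
  π_1·f_1 = 0.15 × 0.0126622 = 0.00189933
  π_2·f_2 = 0.51 × 0.296198 = 0.151061
  π_3·f_3 = 0.20 × 0.151232 = 0.0302463
  π_4·f_4 = 0.14 × 8.23306e-06 = 1.15263e-06
Evidence: 0.00189933 + 0.151061 + 0.0302463 + 1.15263e-06 = 0.183208
P(Setting 3 | the observation) ≈ 0.165

0.165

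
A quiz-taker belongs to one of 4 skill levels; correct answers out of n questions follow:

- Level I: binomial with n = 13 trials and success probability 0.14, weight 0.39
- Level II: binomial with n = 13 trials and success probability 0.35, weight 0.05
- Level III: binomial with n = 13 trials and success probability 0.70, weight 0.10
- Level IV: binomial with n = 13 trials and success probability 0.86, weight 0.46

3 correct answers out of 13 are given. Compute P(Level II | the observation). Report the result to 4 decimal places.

0.1085

The responsibility of component k is P(Z=k) f_k(x) divided by Σ_j P(Z=j) f_j(x).
Component likelihoods at x = 3 correct answers out of 13:
  L_I = C(13,3)·0.14^3·0.86^10 = 286·0.002744·0.221302 = 0.173674
  L_II = C(13,3)·0.35^3·0.65^10 = 286·0.042875·0.0134627 = 0.165084
  L_III = C(13,3)·0.70^3·0.30^10 = 286·0.343·5.9049e-06 = 0.000579259
  L_IV = C(13,3)·0.86^3·0.14^10 = 286·0.636056·2.89255e-09 = 5.26189e-07
Multiply by the mixture weights:
  P(Z=I)·L_I = 0.39 × 0.173674 = 0.0677328
  P(Z=II)·L_II = 0.05 × 0.165084 = 0.00825418
  P(Z=III)·L_III = 0.10 × 0.000579259 = 5.79259e-05
  P(Z=IV)·L_IV = 0.46 × 5.26189e-07 = 2.42047e-07
Denominator: 0.0677328 + 0.00825418 + 5.79259e-05 + 2.42047e-07 = 0.0760452
P(Level II | data) = 0.00825418 / 0.0760452 ≈ 0.1085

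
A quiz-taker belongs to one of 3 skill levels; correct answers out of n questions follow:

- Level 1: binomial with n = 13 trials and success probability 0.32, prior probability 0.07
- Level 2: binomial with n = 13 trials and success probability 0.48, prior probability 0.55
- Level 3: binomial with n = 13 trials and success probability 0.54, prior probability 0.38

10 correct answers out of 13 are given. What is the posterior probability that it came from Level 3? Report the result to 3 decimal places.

0.607

Posterior ∝ prior × likelihood, so P(k | x) ∝ π_k f_k(x); normalise over all components.
Component likelihoods at x = 10 correct answers out of 13:
  L_1 = 0.00101249
  L_2 = 0.0261089
  L_3 = 0.0586918
Weight by the priors:
  π_1·L_1 = 0.07 × 0.00101249 = 7.08746e-05
  π_2·L_2 = 0.55 × 0.0261089 = 0.0143599
  π_3·L_3 = 0.38 × 0.0586918 = 0.0223029
Marginal: 7.08746e-05 + 0.0143599 + 0.0223029 = 0.0367336
So the posterior for Level 3 is 0.0223029 / 0.0367336 ≈ 0.607.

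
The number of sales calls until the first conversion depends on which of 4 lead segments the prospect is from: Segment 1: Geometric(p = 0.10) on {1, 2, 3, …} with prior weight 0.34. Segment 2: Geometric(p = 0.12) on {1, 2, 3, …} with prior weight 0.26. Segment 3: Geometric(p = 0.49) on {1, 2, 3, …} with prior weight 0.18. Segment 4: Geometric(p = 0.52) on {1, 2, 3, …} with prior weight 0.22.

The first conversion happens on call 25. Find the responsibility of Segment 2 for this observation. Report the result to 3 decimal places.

The responsibility of component k is P(Z=k) f_k(x) divided by Σ_j P(Z=j) f_j(x).
Geometric probabilities:
  f_1 = 0.00797664
  f_2 = 0.00558169
  f_3 = 4.69765e-08
  f_4 = 1.16357e-08
Multiply by the mixture weights:
  P(Z=1)·f_1 = 0.34 × 0.00797664 = 0.00271206
  P(Z=2)·f_2 = 0.26 × 0.00558169 = 0.00145124
  P(Z=3)·f_3 = 0.18 × 4.69765e-08 = 8.45576e-09
  P(Z=4)·f_4 = 0.22 × 1.16357e-08 = 2.55986e-09
Normaliser: 0.00271206 + 0.00145124 + 8.45576e-09 + 2.55986e-09 = 0.00416331
Responsibility of Segment 2: 0.00145124 / 0.00416331 ≈ 0.349

0.349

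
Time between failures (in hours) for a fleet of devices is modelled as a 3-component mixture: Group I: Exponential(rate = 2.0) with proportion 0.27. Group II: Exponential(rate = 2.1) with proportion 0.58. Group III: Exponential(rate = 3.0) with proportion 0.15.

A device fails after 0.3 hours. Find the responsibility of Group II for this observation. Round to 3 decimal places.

P(component k | x) = π_k·f_k(x) / marginal(x), where marginal(x) = Σ_j π_j·f_j(x).
Component likelihoods at x = 0.3 hours:
  L_I = 2.0·e^(−2.0·0.3) = 2.0·e^(−0.6000) = 1.09762
  L_II = 2.1·e^(−2.1·0.3) = 2.1·e^(−0.6300) = 1.11844
  L_III = 3.0·e^(−3.0·0.3) = 3.0·e^(−0.9000) = 1.21971
Multiply by the mixture weights:
  π_I·L_I = 0.27 × 1.09762 = 0.296358
  π_II·L_II = 0.58 × 1.11844 = 0.648697
  π_III·L_III = 0.15 × 1.21971 = 0.182956
Marginal: 0.296358 + 0.648697 + 0.182956 = 1.12801
Responsibility of Group II: 0.648697 / 1.12801 ≈ 0.575

0.575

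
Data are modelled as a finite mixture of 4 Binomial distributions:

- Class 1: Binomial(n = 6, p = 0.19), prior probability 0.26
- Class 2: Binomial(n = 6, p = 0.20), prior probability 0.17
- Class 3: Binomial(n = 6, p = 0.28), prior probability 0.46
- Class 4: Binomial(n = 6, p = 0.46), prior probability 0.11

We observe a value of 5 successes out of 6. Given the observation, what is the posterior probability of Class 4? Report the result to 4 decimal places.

0.6476

The responsibility of component k is P(Z=k) f_k(x) divided by Σ_j P(Z=j) f_j(x).
Binomial probabilities:
  p_1 = 0.00120338
  p_2 = 0.001536
  p_3 = 0.00743488
  p_4 = 0.066732
Weight by the priors:
  P(Z=1)·p_1 = 0.26 × 0.00120338 = 0.00031288
  P(Z=2)·p_2 = 0.17 × 0.001536 = 0.00026112
  P(Z=3)·p_3 = 0.46 × 0.00743488 = 0.00342004
  P(Z=4)·p_4 = 0.11 × 0.066732 = 0.00734052
Sum: 0.00031288 + 0.00026112 + 0.00342004 + 0.00734052 = 0.0113346
P(Class 4 | 5 successes out of 6) ≈ 0.6476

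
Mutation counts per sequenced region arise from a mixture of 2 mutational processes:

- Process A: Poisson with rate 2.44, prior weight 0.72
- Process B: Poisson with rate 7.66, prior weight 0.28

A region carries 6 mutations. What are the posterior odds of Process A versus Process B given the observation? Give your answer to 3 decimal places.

Only the two components matter; the odds are (π_i f_i(x)) / (π_j f_j(x)).
Poisson probabilities:
  f_A = 0.0255463
  f_B = 0.132234
0.0183933 / 0.0370256 ≈ 0.497

0.497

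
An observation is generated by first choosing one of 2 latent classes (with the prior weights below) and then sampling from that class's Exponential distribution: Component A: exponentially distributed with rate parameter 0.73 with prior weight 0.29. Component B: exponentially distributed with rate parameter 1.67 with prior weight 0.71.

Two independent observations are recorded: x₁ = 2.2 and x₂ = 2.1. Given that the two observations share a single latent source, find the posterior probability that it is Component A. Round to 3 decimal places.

0.816

Apply Bayes' rule: the posterior for each component is proportional to its prior times its likelihood at x.
Since both observations come from the same component, the likelihood for component k is f_k(x₁)·f_k(x₂).
  f_A = [0.73·e^(−0.73·2.2) = 0.73·e^(−1.6060) = 0.146503] × [0.157598] = 0.0230885
  f_B = [1.67·e^(−1.67·2.2) = 1.67·e^(−3.6740) = 0.0423759] × [0.0500779] = 0.00212209
Multiply by the mixture weights:
  π_A·f_A = 0.29 × 0.0230885 = 0.00669566
  π_B·f_B = 0.71 × 0.00212209 = 0.00150669
Evidence: 0.00669566 + 0.00150669 = 0.00820234
Responsibility of Component A: 0.00669566 / 0.00820234 ≈ 0.816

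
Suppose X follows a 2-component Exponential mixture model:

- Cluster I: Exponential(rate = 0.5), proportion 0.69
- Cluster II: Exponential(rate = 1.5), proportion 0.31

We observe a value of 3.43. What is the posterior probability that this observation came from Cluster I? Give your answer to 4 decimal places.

Apply Bayes' rule: the posterior for each component is proportional to its prior times its likelihood at x.
Exponential densities:
  L_I = 0.5·e^(−0.5·3.43) = 0.5·e^(−1.7150) = 0.0899819
  L_II = 1.5·e^(−1.5·3.43) = 1.5·e^(−5.1450) = 0.00874271
Weight by the priors:
  π_I·L_I = 0.69 × 0.0899819 = 0.0620875
  π_II·L_II = 0.31 × 0.00874271 = 0.00271024
Denominator: 0.0620875 + 0.00271024 = 0.0647977
So the posterior for Cluster I is 0.0620875 / 0.0647977 ≈ 0.9582.

0.9582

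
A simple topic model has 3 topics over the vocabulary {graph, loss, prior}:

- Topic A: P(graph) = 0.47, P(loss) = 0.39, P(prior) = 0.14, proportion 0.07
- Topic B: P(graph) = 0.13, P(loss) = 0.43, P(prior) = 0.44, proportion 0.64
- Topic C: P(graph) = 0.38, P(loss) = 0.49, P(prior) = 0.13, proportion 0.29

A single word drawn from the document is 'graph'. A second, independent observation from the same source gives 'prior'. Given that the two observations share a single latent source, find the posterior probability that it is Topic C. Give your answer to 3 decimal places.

P(component k | x) = w_k·f_k(x) / marginal(x), where marginal(x) = Σ_j w_j·f_j(x).
Since both observations come from the same component, the likelihood for component k is f_k(x₁)·f_k(x₂).
  p_A = [0.47] × [0.14] = 0.0658
  p_B = [0.13] × [0.44] = 0.0572
  p_C = [0.38] × [0.13] = 0.0494
Multiply by the mixture weights:
  w_A·p_A = 0.07 × 0.0658 = 0.004606
  w_B·p_B = 0.64 × 0.0572 = 0.036608
  w_C·p_C = 0.29 × 0.0494 = 0.014326
Denominator: 0.004606 + 0.036608 + 0.014326 = 0.05554
Responsibility of Topic C: 0.014326 / 0.05554 ≈ 0.258

0.258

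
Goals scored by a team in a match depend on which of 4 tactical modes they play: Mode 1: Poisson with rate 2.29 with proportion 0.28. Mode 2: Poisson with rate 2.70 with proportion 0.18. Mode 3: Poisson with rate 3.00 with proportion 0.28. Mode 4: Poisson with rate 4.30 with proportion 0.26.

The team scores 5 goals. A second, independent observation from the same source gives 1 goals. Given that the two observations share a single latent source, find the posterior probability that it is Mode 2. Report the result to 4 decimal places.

The responsibility of component k is P(Z=k) f_k(x) divided by Σ_j P(Z=j) f_j(x).
Since both observations come from the same component, the likelihood for component k is f_k(x₁)·f_k(x₂).
  f_1 = [e^(−2.29)·2.29^5/5! = 0.0531449] × [0.2319] = 0.0123243
  f_2 = [e^(−2.70)·2.70^5/5! = 0.0803605] × [0.181455] = 0.0145818
  f_3 = [e^(−3.00)·3.00^5/5! = 0.100819] × [0.149361] = 0.0150584
  f_4 = [e^(−4.30)·4.30^5/5! = 0.166224] × [0.0583448] = 0.00969833
Prior × likelihood for each component:
  P(Z=1)·f_1 = 0.28 × 0.0123243 = 0.00345081
  P(Z=2)·f_2 = 0.18 × 0.0145818 = 0.00262472
  P(Z=3)·f_3 = 0.28 × 0.0150584 = 0.00421636
  P(Z=4)·f_4 = 0.26 × 0.00969833 = 0.00252157
Denominator: 0.00345081 + 0.00262472 + 0.00421636 + 0.00252157 = 0.0128135
P(Mode 2 | x₁, x₂) = 0.00262472 / 0.0128135 ≈ 0.2048

0.2048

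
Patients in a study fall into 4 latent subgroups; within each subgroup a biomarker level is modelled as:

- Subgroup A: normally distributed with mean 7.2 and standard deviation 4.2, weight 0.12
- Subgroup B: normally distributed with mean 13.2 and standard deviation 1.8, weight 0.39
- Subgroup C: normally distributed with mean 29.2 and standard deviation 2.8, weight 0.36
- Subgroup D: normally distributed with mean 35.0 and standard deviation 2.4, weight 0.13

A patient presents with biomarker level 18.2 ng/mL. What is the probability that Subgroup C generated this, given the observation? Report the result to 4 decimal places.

0.0103

By Bayes' theorem, P(k | x) = π_k f_k(x) / Σ_j π_j f_j(x).
Evaluate each component's likelihood at the observed value:
  f_A = (1/(4.2·√(2π)))·exp(−(18.2−7.2)²/(2·4.2²)) = 0.094986·exp(-3.42971) = 0.00307722
  f_B = (1/(1.8·√(2π)))·exp(−(18.2−13.2)²/(2·1.8²)) = 0.221635·exp(-3.85802) = 0.00467863
  f_C = (1/(2.8·√(2π)))·exp(−(18.2−29.2)²/(2·2.8²)) = 0.142479·exp(-7.71684) = 6.34414e-05
  f_D = (1/(2.4·√(2π)))·exp(−(18.2−35.0)²/(2·2.4²)) = 0.166226·exp(-24.50000) = 3.80613e-12
Unnormalised posteriors:
  π_A·f_A = 0.12 × 0.00307722 = 0.000369267
  π_B·f_B = 0.39 × 0.00467863 = 0.00182467
  π_C·f_C = 0.36 × 6.34414e-05 = 2.28389e-05
  π_D·f_D = 0.13 × 3.80613e-12 = 4.94797e-13
Normaliser: 0.000369267 + 0.00182467 + 2.28389e-05 + 4.94797e-13 = 0.00221677
P(Subgroup C | data) ≈ 0.0103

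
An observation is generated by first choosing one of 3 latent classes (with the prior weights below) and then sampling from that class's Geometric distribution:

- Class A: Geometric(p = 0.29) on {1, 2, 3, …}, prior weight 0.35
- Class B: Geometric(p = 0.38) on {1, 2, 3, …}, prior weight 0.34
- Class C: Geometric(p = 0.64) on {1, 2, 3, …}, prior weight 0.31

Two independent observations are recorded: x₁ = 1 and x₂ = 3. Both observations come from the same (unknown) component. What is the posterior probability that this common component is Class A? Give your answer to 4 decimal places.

Posterior ∝ prior × likelihood, so P(k | x) ∝ P(Z=k) f_k(x); normalise over all components.
Since both observations come from the same component, the likelihood for component k is f_k(x₁)·f_k(x₂).
  p_A = [0.29] × [0.146189] = 0.0423948
  p_B = [0.38] × [0.146072] = 0.0555074
  p_C = [0.64] × [0.082944] = 0.0530842
Multiply by the mixture weights:
  P(Z=A)·p_A = 0.35 × 0.0423948 = 0.0148382
  P(Z=B)·p_B = 0.34 × 0.0555074 = 0.0188725
  P(Z=C)·p_C = 0.31 × 0.0530842 = 0.0164561
Marginal: 0.0148382 + 0.0188725 + 0.0164561 = 0.0501668
Responsibility of Class A: 0.0148382 / 0.0501668 ≈ 0.2958

0.2958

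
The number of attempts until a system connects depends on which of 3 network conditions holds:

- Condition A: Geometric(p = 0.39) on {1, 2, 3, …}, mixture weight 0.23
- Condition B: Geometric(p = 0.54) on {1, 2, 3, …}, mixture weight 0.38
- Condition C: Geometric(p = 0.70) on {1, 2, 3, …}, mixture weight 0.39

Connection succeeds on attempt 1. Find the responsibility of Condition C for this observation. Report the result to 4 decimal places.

P(component k | x) = π_k·f_k(x) / marginal(x), where marginal(x) = Σ_j π_j·f_j(x).
Component likelihoods at x = 1:
  L_A = 0.39·(1−0.39)^0 = 0.39·1 = 0.39
  L_B = 0.54·(1−0.54)^0 = 0.54·1 = 0.54
  L_C = 0.70·(1−0.70)^0 = 0.70·1 = 0.7
Unnormalised posteriors:
  π_A·L_A = 0.23 × 0.39 = 0.0897
  π_B·L_B = 0.38 × 0.54 = 0.2052
  π_C·L_C = 0.39 × 0.7 = 0.273
Marginal: 0.0897 + 0.2052 + 0.273 = 0.5679
P(Condition C | data) = 0.273 / 0.5679 ≈ 0.4807

0.4807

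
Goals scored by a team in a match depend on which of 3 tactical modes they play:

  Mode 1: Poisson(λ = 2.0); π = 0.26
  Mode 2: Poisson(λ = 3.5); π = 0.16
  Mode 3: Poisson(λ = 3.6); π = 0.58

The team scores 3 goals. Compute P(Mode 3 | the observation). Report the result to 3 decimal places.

Posterior ∝ prior × likelihood, so P(k | x) ∝ P(Z=k) f_k(x); normalise over all components.
Component likelihoods at x = 3 goals:
  p_1 = 0.180447
  p_2 = 0.215785
  p_3 = 0.212469
Multiply by the mixture weights:
  P(Z=1)·p_1 = 0.26 × 0.180447 = 0.0469162
  P(Z=2)·p_2 = 0.16 × 0.215785 = 0.0345257
  P(Z=3)·p_3 = 0.58 × 0.212469 = 0.123232
Normaliser: 0.0469162 + 0.0345257 + 0.123232 = 0.204674
P(Mode 3 | data) ≈ 0.602

0.602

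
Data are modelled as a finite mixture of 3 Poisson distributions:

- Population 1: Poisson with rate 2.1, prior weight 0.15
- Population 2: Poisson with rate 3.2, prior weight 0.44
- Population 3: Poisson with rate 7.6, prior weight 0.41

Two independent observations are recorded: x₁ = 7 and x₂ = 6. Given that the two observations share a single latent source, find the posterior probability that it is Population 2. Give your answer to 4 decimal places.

0.0851

P(component k | x) = w_k·f_k(x) / marginal(x), where marginal(x) = Σ_j w_j·f_j(x).
Since both observations come from the same component, the likelihood for component k is f_k(x₁)·f_k(x₂).
  f_1 = [0.00437609] × [0.014587] = 6.38338e-05
  f_2 = [0.0277893] × [0.060789] = 0.00168928
  f_3 = [0.145421] × [0.13394] = 0.0194777
Prior × likelihood for each component:
  w_1·f_1 = 0.15 × 6.38338e-05 = 9.57508e-06
  w_2·f_2 = 0.44 × 0.00168928 = 0.000743284
  w_3·f_3 = 0.41 × 0.0194777 = 0.00798585
Sum: 9.57508e-06 + 0.000743284 + 0.00798585 = 0.00873871
P(Population 2 | x₁, x₂) = 0.000743284 / 0.00873871 ≈ 0.0851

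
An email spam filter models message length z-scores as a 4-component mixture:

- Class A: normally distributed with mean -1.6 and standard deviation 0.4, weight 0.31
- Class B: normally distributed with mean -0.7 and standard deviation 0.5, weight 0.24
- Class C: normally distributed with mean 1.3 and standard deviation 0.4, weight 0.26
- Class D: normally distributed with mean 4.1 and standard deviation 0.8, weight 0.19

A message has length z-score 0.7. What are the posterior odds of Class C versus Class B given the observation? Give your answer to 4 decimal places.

22.1577

Only the two components matter; the odds are (P(Z=i) f_i(x)) / (P(Z=j) f_j(x)).
Normal densities:
  f_A = (1/(0.4·√(2π)))·exp(−(0.7−-1.6)²/(2·0.4²)) = 0.997356·exp(-16.53125) = 6.59811e-08
  f_B = (1/(0.5·√(2π)))·exp(−(0.7−-0.7)²/(2·0.5²)) = 0.797885·exp(-3.92000) = 0.0158309
  f_C = (1/(0.4·√(2π)))·exp(−(0.7−1.3)²/(2·0.4²)) = 0.997356·exp(-1.12500) = 0.323794
  f_D = (1/(0.8·√(2π)))·exp(−(0.7−4.1)²/(2·0.8²)) = 0.498678·exp(-9.03125) = 5.96483e-05
Posterior odds = (P(Z=C)·f_C) / (P(Z=B)·f_B) = (0.26·0.323794) / (0.24·0.0158309) = 0.0841864 / 0.00379942 ≈ 22.1577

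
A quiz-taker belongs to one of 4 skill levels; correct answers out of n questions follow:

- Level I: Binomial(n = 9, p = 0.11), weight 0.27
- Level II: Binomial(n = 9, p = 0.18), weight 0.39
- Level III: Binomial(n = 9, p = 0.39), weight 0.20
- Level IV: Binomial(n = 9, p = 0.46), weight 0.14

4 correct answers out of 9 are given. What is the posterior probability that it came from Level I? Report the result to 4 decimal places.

0.0259

Posterior ∝ prior × likelihood, so P(k | x) ∝ w_k f_k(x); normalise over all components.
Binomial probabilities:
  f_I = 0.0103013
  f_II = 0.0490377
  f_III = 0.246194
  f_IV = 0.259042
Weight by the priors:
  w_I·f_I = 0.27 × 0.0103013 = 0.00278135
  w_II·f_II = 0.39 × 0.0490377 = 0.0191247
  w_III·f_III = 0.20 × 0.246194 = 0.0492389
  w_IV·f_IV = 0.14 × 0.259042 = 0.0362659
Denominator: 0.00278135 + 0.0191247 + 0.0492389 + 0.0362659 = 0.107411
Responsibility of Level I: 0.00278135 / 0.107411 ≈ 0.0259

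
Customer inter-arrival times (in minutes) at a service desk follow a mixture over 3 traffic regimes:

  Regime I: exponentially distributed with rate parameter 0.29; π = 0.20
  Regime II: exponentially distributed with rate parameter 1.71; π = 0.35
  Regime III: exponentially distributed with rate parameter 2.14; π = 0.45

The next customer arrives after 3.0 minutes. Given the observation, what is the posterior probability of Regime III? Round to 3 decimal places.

0.053

The responsibility of component k is P(Z=k) f_k(x) divided by Σ_j P(Z=j) f_j(x).
Exponential densities:
  L_I = 0.121496
  L_II = 0.0101173
  L_III = 0.00348532
Unnormalised posteriors:
  P(Z=I)·L_I = 0.20 × 0.121496 = 0.0242992
  P(Z=II)·L_II = 0.35 × 0.0101173 = 0.00354106
  P(Z=III)·L_III = 0.45 × 0.00348532 = 0.0015684
Sum: 0.0242992 + 0.00354106 + 0.0015684 = 0.0294086
Responsibility of Regime III: 0.0015684 / 0.0294086 ≈ 0.053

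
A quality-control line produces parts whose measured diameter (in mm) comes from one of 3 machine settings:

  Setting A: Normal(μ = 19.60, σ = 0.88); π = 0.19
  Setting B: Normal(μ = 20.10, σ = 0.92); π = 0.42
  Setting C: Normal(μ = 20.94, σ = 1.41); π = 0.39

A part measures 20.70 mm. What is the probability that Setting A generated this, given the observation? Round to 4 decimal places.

0.1335

P(component k | x) = π_k·f_k(x) / marginal(x), where marginal(x) = Σ_j π_j·f_j(x).
Evaluate each component's likelihood at the observed value:
  L_A = 0.207556
  L_B = 0.35056
  L_C = 0.278869
Weight by the priors:
  π_A·L_A = 0.19 × 0.207556 = 0.0394356
  π_B·L_B = 0.42 × 0.35056 = 0.147235
  π_C·L_C = 0.39 × 0.278869 = 0.108759
Marginal: 0.0394356 + 0.147235 + 0.108759 = 0.29543
P(Setting A | 20.70 mm) ≈ 0.1335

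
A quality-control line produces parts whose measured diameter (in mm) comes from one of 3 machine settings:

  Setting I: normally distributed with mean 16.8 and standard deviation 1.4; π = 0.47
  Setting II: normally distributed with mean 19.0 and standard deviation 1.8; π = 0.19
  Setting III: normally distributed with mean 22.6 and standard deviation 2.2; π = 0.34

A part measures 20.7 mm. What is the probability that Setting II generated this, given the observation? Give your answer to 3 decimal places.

0.373

Apply Bayes' rule: the posterior for each component is proportional to its prior times its likelihood at x.
Normal densities:
  f_I = 0.00588403
  f_II = 0.141889
  f_III = 0.124889
Multiply by the mixture weights:
  w_I·f_I = 0.47 × 0.00588403 = 0.0027655
  w_II·f_II = 0.19 × 0.141889 = 0.0269588
  w_III·f_III = 0.34 × 0.124889 = 0.0424623
Marginal: 0.0027655 + 0.0269588 + 0.0424623 = 0.0721866
So the posterior for Setting II is 0.0269588 / 0.0721866 ≈ 0.373.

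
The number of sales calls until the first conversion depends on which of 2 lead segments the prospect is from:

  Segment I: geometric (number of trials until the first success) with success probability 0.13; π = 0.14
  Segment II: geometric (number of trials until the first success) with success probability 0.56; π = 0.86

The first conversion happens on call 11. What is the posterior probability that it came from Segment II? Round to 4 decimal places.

0.0282

By Bayes' theorem, P(k | x) = w_k f_k(x) / Σ_j w_j f_j(x).
Evaluate each component's likelihood at the observed value:
  f_I = 0.13·(1−0.13)^10 = 0.13·0.248423 = 0.032295
  f_II = 0.56·(1−0.56)^10 = 0.56·0.000271974 = 0.000152305
Weight by the priors:
  w_I·f_I = 0.14 × 0.032295 = 0.00452131
  w_II·f_II = 0.86 × 0.000152305 = 0.000130982
Normaliser: 0.00452131 + 0.000130982 = 0.00465229
P(Segment II | x) ≈ 0.0282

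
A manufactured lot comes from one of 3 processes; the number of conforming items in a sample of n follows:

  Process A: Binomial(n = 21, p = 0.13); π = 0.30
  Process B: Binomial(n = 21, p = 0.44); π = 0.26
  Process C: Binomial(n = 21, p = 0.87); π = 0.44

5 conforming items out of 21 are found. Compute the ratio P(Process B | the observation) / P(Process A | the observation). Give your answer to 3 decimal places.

Posterior odds = (P(Z=i) f_i(x)) / (P(Z=j) f_j(x)); the normalising sum cancels.
Binomial probabilities:
  L_A = C(21,5)·0.13^5·0.87^16 = 20349·3.71293e-05·0.107723 = 0.0813894
  L_B = C(21,5)·0.44^5·0.56^16 = 20349·0.0164916·9.35424e-05 = 0.0313917
  L_C = C(21,5)·0.87^5·0.13^16 = 20349·0.498421·6.65417e-15 = 6.7489e-11
0.00816184 / 0.0244168 ≈ 0.334

0.334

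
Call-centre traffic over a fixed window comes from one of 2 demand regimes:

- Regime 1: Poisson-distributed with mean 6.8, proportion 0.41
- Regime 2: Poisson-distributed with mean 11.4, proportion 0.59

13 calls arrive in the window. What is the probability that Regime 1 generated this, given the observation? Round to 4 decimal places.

By Bayes' theorem, P(k | x) = π_k f_k(x) / Σ_j π_j f_j(x).
Evaluate each component's likelihood at the observed value:
  L_1 = e^(−6.8)·6.8^13/13! = 0.0118887
  L_2 = e^(−11.4)·11.4^13/13! = 0.0987474
Multiply by the mixture weights:
  π_1·L_1 = 0.41 × 0.0118887 = 0.00487435
  π_2·L_2 = 0.59 × 0.0987474 = 0.058261
Normaliser: 0.00487435 + 0.058261 = 0.0631353
P(Regime 1 | 13 calls) ≈ 0.0772

0.0772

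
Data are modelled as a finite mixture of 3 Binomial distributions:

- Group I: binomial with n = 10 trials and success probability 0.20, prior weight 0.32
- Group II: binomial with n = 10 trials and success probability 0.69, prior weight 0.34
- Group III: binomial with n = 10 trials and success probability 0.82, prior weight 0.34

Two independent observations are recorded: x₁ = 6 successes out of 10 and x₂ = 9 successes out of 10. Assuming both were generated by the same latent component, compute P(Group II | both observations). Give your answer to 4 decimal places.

The responsibility of component k is π_k f_k(x) divided by Σ_j π_j f_j(x).
Since both observations come from the same component, the likelihood for component k is f_k(x₁)·f_k(x₂).
  f_I = [C(10,6)·0.20^6·0.80^4 = 210·6.4e-05·0.4096 = 0.00550502] × [4.096e-06] = 2.25486e-08
  f_II = [C(10,6)·0.69^6·0.31^4 = 210·0.107918·0.00923521 = 0.209296] × [0.109901] = 0.0230019
  f_III = [C(10,6)·0.82^6·0.18^4 = 210·0.304007·0.00104976 = 0.0670181] × [0.301715] = 0.0202204
Prior × likelihood for each component:
  π_I·f_I = 0.32 × 2.25486e-08 = 7.21555e-09
  π_II·f_II = 0.34 × 0.0230019 = 0.00782065
  π_III·f_III = 0.34 × 0.0202204 = 0.00687493
Marginal: 7.21555e-09 + 0.00782065 + 0.00687493 = 0.0146956
P(Group II | data) = 0.00782065 / 0.0146956 ≈ 0.5322

0.5322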